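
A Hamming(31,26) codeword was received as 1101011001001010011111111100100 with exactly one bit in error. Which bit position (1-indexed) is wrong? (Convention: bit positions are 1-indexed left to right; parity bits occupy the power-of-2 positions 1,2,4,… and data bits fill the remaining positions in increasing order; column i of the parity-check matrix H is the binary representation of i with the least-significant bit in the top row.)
Syndrome s = H · r^T (mod 2), r = 1101011001001010011111111100100:
  s[0] = (1010101010101010101010101010101)·(1101011001001010011111111100100) mod 2 = 1+0+0+0+0+0+1+0+0+0+0+0+1+0+1+0+0+0+1+0+1+0+1+0+1+0+0+0+1+0+0 mod 2 = 1
  s[1] = (0110011001100110011001100110011)·(1101011001001010011111111100100) mod 2 = 0+1+0+0+0+1+1+0+0+1+0+0+0+0+1+0+0+1+1+0+0+1+1+0+0+1+0+0+0+0+0 mod 2 = 0
  s[2] = (0001111000011110000111100001111)·(1101011001001010011111111100100) mod 2 = 0+0+0+1+0+1+1+0+0+0+0+0+1+0+1+0+0+0+0+1+1+1+1+0+0+0+0+0+1+0+0 mod 2 = 0
  s[3] = (0000000111111110000000011111111)·(1101011001001010011111111100100) mod 2 = 0+0+0+0+0+0+0+0+0+1+0+0+1+0+1+0+0+0+0+0+0+0+0+1+1+1+0+0+1+0+0 mod 2 = 1
  s[4] = (0000000000000001111111111111111)·(1101011001001010011111111100100) mod 2 = 0+0+0+0+0+0+0+0+0+0+0+0+0+0+0+0+0+1+1+1+1+1+1+1+1+1+0+0+1+0+0 mod 2 = 0
Syndrome = 10010
Column i of H is the binary representation of i, so the syndrome is the binary index of the flipped bit.
Read s = 10010 with s[0] as LSB: 1·2^0 + 0·2^1 + 0·2^2 + 1·2^3 + 0·2^4 = 9.
Error is at bit position 9.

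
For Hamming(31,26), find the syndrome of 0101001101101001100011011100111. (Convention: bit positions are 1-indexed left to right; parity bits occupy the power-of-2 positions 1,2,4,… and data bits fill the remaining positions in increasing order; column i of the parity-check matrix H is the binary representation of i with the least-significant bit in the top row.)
Syndrome s = H · r^T (mod 2), r = 0101001101101001100011011100111:
  s[0] = (1010101010101010101010101010101)·(0101001101101001100011011100111) mod 2 = 0+0+0+0+0+0+1+0+0+0+1+0+1+0+0+0+1+0+0+0+1+0+0+0+1+0+0+0+1+0+1 mod 2 = 0
  s[1] = (0110011001100110011001100110011)·(0101001101101001100011011100111) mod 2 = 0+1+0+0+0+0+1+0+0+1+1+0+0+0+0+0+0+0+0+0+0+1+0+0+0+1+0+0+0+1+1 mod 2 = 0
  s[2] = (0001111000011110000111100001111)·(0101001101101001100011011100111) mod 2 = 0+0+0+1+0+0+1+0+0+0+0+0+1+0+0+0+0+0+0+0+1+1+0+0+0+0+0+0+1+1+1 mod 2 = 0
  s[3] = (0000000111111110000000011111111)·(0101001101101001100011011100111) mod 2 = 0+0+0+0+0+0+0+1+0+1+1+0+1+0+0+0+0+0+0+0+0+0+0+1+1+1+0+0+1+1+1 mod 2 = 0
  s[4] = (0000000000000001111111111111111)·(0101001101101001100011011100111) mod 2 = 0+0+0+0+0+0+0+0+0+0+0+0+0+0+0+1+1+0+0+0+1+1+0+1+1+1+0+0+1+1+1 mod 2 = 0
Syndrome = 00000
s = 0: no error detected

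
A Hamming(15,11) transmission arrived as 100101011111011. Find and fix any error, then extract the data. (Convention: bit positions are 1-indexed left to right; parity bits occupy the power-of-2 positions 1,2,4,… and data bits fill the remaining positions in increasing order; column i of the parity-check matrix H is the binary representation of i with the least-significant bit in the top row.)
Syndrome s = H · r^T (mod 2), r = 100101011111011:
  s[0] = (101010101010101)·(100101011111011) mod 2 = 1+0+0+0+0+0+0+0+1+0+1+0+0+0+1 mod 2 = 0
  s[1] = (011001100110011)·(100101011111011) mod 2 = 0+0+0+0+0+1+0+0+0+1+1+0+0+1+1 mod 2 = 1
  s[2] = (000111100001111)·(100101011111011) mod 2 = 0+0+0+1+0+1+0+0+0+0+0+1+0+1+1 mod 2 = 1
  s[3] = (000000011111111)·(100101011111011) mod 2 = 0+0+0+0+0+0+0+1+1+1+1+1+0+1+1 mod 2 = 1
Syndrome = 0111
Column 14 of H equals this syndrome → error at bit 14 (1-indexed).
Flip bit 14: 100101011111011 → 100101011111001
Extract data bits at positions {3,5,6,7,9,10,11,12,13,14,15}: 00101111001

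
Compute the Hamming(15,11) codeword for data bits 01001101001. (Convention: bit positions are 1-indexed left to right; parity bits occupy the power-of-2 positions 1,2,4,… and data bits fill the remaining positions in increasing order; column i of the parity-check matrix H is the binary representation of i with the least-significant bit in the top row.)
Codeword c = d · G (mod 2), d = 01001101001:
  c[0] = d·G[:,0] = (01001101001)·(11011010101) mod 2 = 0+1+0+0+1+0+0+0+0+0+1 mod 2 = 1
  c[1] = d·G[:,1] = (01001101001)·(10110110011) mod 2 = 0+0+0+0+0+1+0+0+0+0+1 mod 2 = 0
  c[2] = d·G[:,2] = (01001101001)·(10000000000) mod 2 = 0+0+0+0+0+0+0+0+0+0+0 mod 2 = 0
  c[3] = d·G[:,3] = (01001101001)·(01110001111) mod 2 = 0+1+0+0+0+0+0+1+0+0+1 mod 2 = 1
  c[4] = d·G[:,4] = (01001101001)·(01000000000) mod 2 = 0+1+0+0+0+0+0+0+0+0+0 mod 2 = 1
  c[5] = d·G[:,5] = (01001101001)·(00100000000) mod 2 = 0+0+0+0+0+0+0+0+0+0+0 mod 2 = 0
  c[6] = d·G[:,6] = (01001101001)·(00010000000) mod 2 = 0+0+0+0+0+0+0+0+0+0+0 mod 2 = 0
  c[7] = d·G[:,7] = (01001101001)·(00001111111) mod 2 = 0+0+0+0+1+1+0+1+0+0+1 mod 2 = 0
  c[8] = d·G[:,8] = (01001101001)·(00001000000) mod 2 = 0+0+0+0+1+0+0+0+0+0+0 mod 2 = 1
  c[9] = d·G[:,9] = (01001101001)·(00000100000) mod 2 = 0+0+0+0+0+1+0+0+0+0+0 mod 2 = 1
  c[10] = d·G[:,10] = (01001101001)·(00000010000) mod 2 = 0+0+0+0+0+0+0+0+0+0+0 mod 2 = 0
  c[11] = d·G[:,11] = (01001101001)·(00000001000) mod 2 = 0+0+0+0+0+0+0+1+0+0+0 mod 2 = 1
  c[12] = d·G[:,12] = (01001101001)·(00000000100) mod 2 = 0+0+0+0+0+0+0+0+0+0+0 mod 2 = 0
  c[13] = d·G[:,13] = (01001101001)·(00000000010) mod 2 = 0+0+0+0+0+0+0+0+0+0+0 mod 2 = 0
  c[14] = d·G[:,14] = (01001101001)·(00000000001) mod 2 = 0+0+0+0+0+0+0+0+0+0+1 mod 2 = 1
Codeword = 100110001101001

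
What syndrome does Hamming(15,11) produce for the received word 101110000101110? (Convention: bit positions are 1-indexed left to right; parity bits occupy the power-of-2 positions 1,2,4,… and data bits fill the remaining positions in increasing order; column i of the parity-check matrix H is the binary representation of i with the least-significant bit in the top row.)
Syndrome s = H · r^T (mod 2), r = 101110000101110:
  s[0] = (101010101010101)·(101110000101110) mod 2 = 1+0+1+0+1+0+0+0+0+0+0+0+1+0+0 mod 2 = 0
  s[1] = (011001100110011)·(101110000101110) mod 2 = 0+0+1+0+0+0+0+0+0+1+0+0+0+1+0 mod 2 = 1
  s[2] = (000111100001111)·(101110000101110) mod 2 = 0+0+0+1+1+0+0+0+0+0+0+1+1+1+0 mod 2 = 1
  s[3] = (000000011111111)·(101110000101110) mod 2 = 0+0+0+0+0+0+0+0+0+1+0+1+1+1+0 mod 2 = 0
Syndrome = 0110
Non-zero syndrome: error at position 6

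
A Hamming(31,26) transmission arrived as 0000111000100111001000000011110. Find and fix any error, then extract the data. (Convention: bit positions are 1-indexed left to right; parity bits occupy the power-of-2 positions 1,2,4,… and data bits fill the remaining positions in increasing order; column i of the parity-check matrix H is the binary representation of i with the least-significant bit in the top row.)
Syndrome s = H · r^T (mod 2), r = 0000111000100111001000000011110:
  s[0] = (1010101010101010101010101010101)·(0000111000100111001000000011110) mod 2 = 0+0+0+0+1+0+1+0+0+0+1+0+0+0+1+0+0+0+1+0+0+0+0+0+0+0+1+0+1+0+0 mod 2 = 1
  s[1] = (0110011001100110011001100110011)·(0000111000100111001000000011110) mod 2 = 0+0+0+0+0+1+1+0+0+0+1+0+0+1+1+0+0+0+1+0+0+0+0+0+0+0+1+0+0+1+0 mod 2 = 0
  s[2] = (0001111000011110000111100001111)·(0000111000100111001000000011110) mod 2 = 0+0+0+0+1+1+1+0+0+0+0+0+0+1+1+0+0+0+0+0+0+0+0+0+0+0+0+1+1+1+0 mod 2 = 0
  s[3] = (0000000111111110000000011111111)·(0000111000100111001000000011110) mod 2 = 0+0+0+0+0+0+0+0+0+0+1+0+0+1+1+0+0+0+0+0+0+0+0+0+0+0+1+1+1+1+0 mod 2 = 1
  s[4] = (0000000000000001111111111111111)·(0000111000100111001000000011110) mod 2 = 0+0+0+0+0+0+0+0+0+0+0+0+0+0+0+1+0+0+1+0+0+0+0+0+0+0+1+1+1+1+0 mod 2 = 0
Syndrome = 10010
Column 9 of H equals this syndrome → error at bit 9 (1-indexed).
Flip bit 9: 0000111000100111001000000011110 → 0000111010100111001000000011110
Extract data bits at positions {3,5,6,7,9,10,11,12,13,14,15,17,18,19,20,21,22,23,24,25,26,27,28,29,30,31}: 01111010011001000000011110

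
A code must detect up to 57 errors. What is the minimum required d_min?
Detecting e errors requires d_min ≥ e + 1 = 57 + 1 = 58.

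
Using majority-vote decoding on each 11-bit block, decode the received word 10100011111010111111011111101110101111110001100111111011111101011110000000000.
Split into 11-bit blocks and majority-vote each:
  block 1 = 10100011111: 7 ones, 4 zeros → 1
  block 2 = 01011111101: 8 ones, 3 zeros → 1
  block 3 = 11111011101: 9 ones, 2 zeros → 1
  block 4 = 01111110001: 7 ones, 4 zeros → 1
  block 5 = 10011111101: 8 ones, 3 zeros → 1
  block 6 = 11111010111: 9 ones, 2 zeros → 1
  block 7 = 10000000000: 1 ones, 10 zeros → 0
Decoded = 1111110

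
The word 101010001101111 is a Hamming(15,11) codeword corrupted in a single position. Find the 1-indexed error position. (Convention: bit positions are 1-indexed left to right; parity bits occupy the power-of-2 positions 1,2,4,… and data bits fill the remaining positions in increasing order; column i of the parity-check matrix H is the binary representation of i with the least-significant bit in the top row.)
Syndrome s = H · r^T (mod 2), r = 101010001101111:
  s[0] = (101010101010101)·(101010001101111) mod 2 = 1+0+1+0+1+0+0+0+1+0+0+0+1+0+1 mod 2 = 0
  s[1] = (011001100110011)·(101010001101111) mod 2 = 0+0+1+0+0+0+0+0+0+1+0+0+0+1+1 mod 2 = 0
  s[2] = (000111100001111)·(101010001101111) mod 2 = 0+0+0+0+1+0+0+0+0+0+0+1+1+1+1 mod 2 = 1
  s[3] = (000000011111111)·(101010001101111) mod 2 = 0+0+0+0+0+0+0+0+1+1+0+1+1+1+1 mod 2 = 0
Syndrome = 0010
Column i of H is the binary representation of i, so the syndrome is the binary index of the flipped bit.
Read s = 0010 with s[0] as LSB: 0·2^0 + 0·2^1 + 1·2^2 + 0·2^3 = 4.
Error is at bit position 4.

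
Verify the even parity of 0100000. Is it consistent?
Sum of all bits: 0+1+0+0+0+0+0 = 1; 1 mod 2 = 1. Result is 1 → parity error detected.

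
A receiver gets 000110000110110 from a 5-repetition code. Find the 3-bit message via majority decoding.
Split into 5-bit blocks and majority-vote each:
  block 1 = 00011: 2 ones, 3 zeros → 0
  block 2 = 00001: 1 ones, 4 zeros → 0
  block 3 = 10110: 3 ones, 2 zeros → 1
Decoded = 001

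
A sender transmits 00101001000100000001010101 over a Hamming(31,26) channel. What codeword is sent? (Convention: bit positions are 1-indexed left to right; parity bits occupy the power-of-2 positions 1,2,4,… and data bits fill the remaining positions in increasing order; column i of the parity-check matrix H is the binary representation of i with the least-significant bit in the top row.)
Codeword c = d · G (mod 2), d = 00101001000100000001010101:
  c[0] = d·G[:,0] = (00101001000100000001010101)·(11011010101101010101010101) mod 2 = 0+0+0+0+1+0+0+0+0+0+0+1+0+0+0+0+0+0+0+1+0+1+0+1+0+1 mod 2 = 0
  c[1] = d·G[:,1] = (00101001000100000001010101)·(10110110011011001100110011) mod 2 = 0+0+1+0+0+0+0+0+0+0+0+0+0+0+0+0+0+0+0+0+0+1+0+0+0+1 mod 2 = 1
  c[2] = d·G[:,2] = (00101001000100000001010101)·(10000000000000000000000000) mod 2 = 0+0+0+0+0+0+0+0+0+0+0+0+0+0+0+0+0+0+0+0+0+0+0+0+0+0 mod 2 = 0
  c[3] = d·G[:,3] = (00101001000100000001010101)·(01110001111000111100001111) mod 2 = 0+0+1+0+0+0+0+1+0+0+0+0+0+0+0+0+0+0+0+0+0+0+0+1+0+1 mod 2 = 0
  c[4] = d·G[:,4] = (00101001000100000001010101)·(01000000000000000000000000) mod 2 = 0+0+0+0+0+0+0+0+0+0+0+0+0+0+0+0+0+0+0+0+0+0+0+0+0+0 mod 2 = 0
  c[5] = d·G[:,5] = (00101001000100000001010101)·(00100000000000000000000000) mod 2 = 0+0+1+0+0+0+0+0+0+0+0+0+0+0+0+0+0+0+0+0+0+0+0+0+0+0 mod 2 = 1
  c[6] = d·G[:,6] = (00101001000100000001010101)·(00010000000000000000000000) mod 2 = 0+0+0+0+0+0+0+0+0+0+0+0+0+0+0+0+0+0+0+0+0+0+0+0+0+0 mod 2 = 0
  c[7] = d·G[:,7] = (00101001000100000001010101)·(00001111111000000011111111) mod 2 = 0+0+0+0+1+0+0+1+0+0+0+0+0+0+0+0+0+0+0+1+0+1+0+1+0+1 mod 2 = 0
  c[8] = d·G[:,8] = (00101001000100000001010101)·(00001000000000000000000000) mod 2 = 0+0+0+0+1+0+0+0+0+0+0+0+0+0+0+0+0+0+0+0+0+0+0+0+0+0 mod 2 = 1
  c[9] = d·G[:,9] = (00101001000100000001010101)·(00000100000000000000000000) mod 2 = 0+0+0+0+0+0+0+0+0+0+0+0+0+0+0+0+0+0+0+0+0+0+0+0+0+0 mod 2 = 0
  c[10] = d·G[:,10] = (00101001000100000001010101)·(00000010000000000000000000) mod 2 = 0+0+0+0+0+0+0+0+0+0+0+0+0+0+0+0+0+0+0+0+0+0+0+0+0+0 mod 2 = 0
  c[11] = d·G[:,11] = (00101001000100000001010101)·(00000001000000000000000000) mod 2 = 0+0+0+0+0+0+0+1+0+0+0+0+0+0+0+0+0+0+0+0+0+0+0+0+0+0 mod 2 = 1
  c[12] = d·G[:,12] = (00101001000100000001010101)·(00000000100000000000000000) mod 2 = 0+0+0+0+0+0+0+0+0+0+0+0+0+0+0+0+0+0+0+0+0+0+0+0+0+0 mod 2 = 0
  c[13] = d·G[:,13] = (00101001000100000001010101)·(00000000010000000000000000) mod 2 = 0+0+0+0+0+0+0+0+0+0+0+0+0+0+0+0+0+0+0+0+0+0+0+0+0+0 mod 2 = 0
  c[14] = d·G[:,14] = (00101001000100000001010101)·(00000000001000000000000000) mod 2 = 0+0+0+0+0+0+0+0+0+0+0+0+0+0+0+0+0+0+0+0+0+0+0+0+0+0 mod 2 = 0
  c[15] = d·G[:,15] = (00101001000100000001010101)·(00000000000111111111111111) mod 2 = 0+0+0+0+0+0+0+0+0+0+0+1+0+0+0+0+0+0+0+1+0+1+0+1+0+1 mod 2 = 1
  c[16] = d·G[:,16] = (00101001000100000001010101)·(00000000000100000000000000) mod 2 = 0+0+0+0+0+0+0+0+0+0+0+1+0+0+0+0+0+0+0+0+0+0+0+0+0+0 mod 2 = 1
  c[17] = d·G[:,17] = (00101001000100000001010101)·(00000000000010000000000000) mod 2 = 0+0+0+0+0+0+0+0+0+0+0+0+0+0+0+0+0+0+0+0+0+0+0+0+0+0 mod 2 = 0
  c[18] = d·G[:,18] = (00101001000100000001010101)·(00000000000001000000000000) mod 2 = 0+0+0+0+0+0+0+0+0+0+0+0+0+0+0+0+0+0+0+0+0+0+0+0+0+0 mod 2 = 0
  c[19] = d·G[:,19] = (00101001000100000001010101)·(00000000000000100000000000) mod 2 = 0+0+0+0+0+0+0+0+0+0+0+0+0+0+0+0+0+0+0+0+0+0+0+0+0+0 mod 2 = 0
  c[20] = d·G[:,20] = (00101001000100000001010101)·(00000000000000010000000000) mod 2 = 0+0+0+0+0+0+0+0+0+0+0+0+0+0+0+0+0+0+0+0+0+0+0+0+0+0 mod 2 = 0
  c[21] = d·G[:,21] = (00101001000100000001010101)·(00000000000000001000000000) mod 2 = 0+0+0+0+0+0+0+0+0+0+0+0+0+0+0+0+0+0+0+0+0+0+0+0+0+0 mod 2 = 0
  c[22] = d·G[:,22] = (00101001000100000001010101)·(00000000000000000100000000) mod 2 = 0+0+0+0+0+0+0+0+0+0+0+0+0+0+0+0+0+0+0+0+0+0+0+0+0+0 mod 2 = 0
  c[23] = d·G[:,23] = (00101001000100000001010101)·(00000000000000000010000000) mod 2 = 0+0+0+0+0+0+0+0+0+0+0+0+0+0+0+0+0+0+0+0+0+0+0+0+0+0 mod 2 = 0
  c[24] = d·G[:,24] = (00101001000100000001010101)·(00000000000000000001000000) mod 2 = 0+0+0+0+0+0+0+0+0+0+0+0+0+0+0+0+0+0+0+1+0+0+0+0+0+0 mod 2 = 1
  c[25] = d·G[:,25] = (00101001000100000001010101)·(00000000000000000000100000) mod 2 = 0+0+0+0+0+0+0+0+0+0+0+0+0+0+0+0+0+0+0+0+0+0+0+0+0+0 mod 2 = 0
  c[26] = d·G[:,26] = (00101001000100000001010101)·(00000000000000000000010000) mod 2 = 0+0+0+0+0+0+0+0+0+0+0+0+0+0+0+0+0+0+0+0+0+1+0+0+0+0 mod 2 = 1
  c[27] = d·G[:,27] = (00101001000100000001010101)·(00000000000000000000001000) mod 2 = 0+0+0+0+0+0+0+0+0+0+0+0+0+0+0+0+0+0+0+0+0+0+0+0+0+0 mod 2 = 0
  c[28] = d·G[:,28] = (00101001000100000001010101)·(00000000000000000000000100) mod 2 = 0+0+0+0+0+0+0+0+0+0+0+0+0+0+0+0+0+0+0+0+0+0+0+1+0+0 mod 2 = 1
  c[29] = d·G[:,29] = (00101001000100000001010101)·(00000000000000000000000010) mod 2 = 0+0+0+0+0+0+0+0+0+0+0+0+0+0+0+0+0+0+0+0+0+0+0+0+0+0 mod 2 = 0
  c[30] = d·G[:,30] = (00101001000100000001010101)·(00000000000000000000000001) mod 2 = 0+0+0+0+0+0+0+0+0+0+0+0+0+0+0+0+0+0+0+0+0+0+0+0+0+1 mod 2 = 1
Codeword = 0100010010010001100000001010101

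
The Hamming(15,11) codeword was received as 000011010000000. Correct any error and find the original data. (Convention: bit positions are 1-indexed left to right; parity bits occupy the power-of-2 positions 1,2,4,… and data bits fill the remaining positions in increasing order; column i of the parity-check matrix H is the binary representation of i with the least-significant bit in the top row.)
Syndrome s = H · r^T (mod 2), r = 000011010000000:
  s[0] = (101010101010101)·(000011010000000) mod 2 = 0+0+0+0+1+0+0+0+0+0+0+0+0+0+0 mod 2 = 1
  s[1] = (011001100110011)·(000011010000000) mod 2 = 0+0+0+0+0+1+0+0+0+0+0+0+0+0+0 mod 2 = 1
  s[2] = (000111100001111)·(000011010000000) mod 2 = 0+0+0+0+1+1+0+0+0+0+0+0+0+0+0 mod 2 = 0
  s[3] = (000000011111111)·(000011010000000) mod 2 = 0+0+0+0+0+0+0+1+0+0+0+0+0+0+0 mod 2 = 1
Syndrome = 1101
Column 11 of H equals this syndrome → error at bit 11 (1-indexed).
Flip bit 11: 000011010000000 → 000011010010000
Extract data bits at positions {3,5,6,7,9,10,11,12,13,14,15}: 01100010000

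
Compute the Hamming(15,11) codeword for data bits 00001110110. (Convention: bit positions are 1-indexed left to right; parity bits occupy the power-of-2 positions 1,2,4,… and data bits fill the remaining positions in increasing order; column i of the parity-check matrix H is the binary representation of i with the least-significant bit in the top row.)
Codeword c = d · G (mod 2), d = 00001110110:
  c[0] = d·G[:,0] = (00001110110)·(11011010101) mod 2 = 0+0+0+0+1+0+1+0+1+0+0 mod 2 = 1
  c[1] = d·G[:,1] = (00001110110)·(10110110011) mod 2 = 0+0+0+0+0+1+1+0+0+1+0 mod 2 = 1
  c[2] = d·G[:,2] = (00001110110)·(10000000000) mod 2 = 0+0+0+0+0+0+0+0+0+0+0 mod 2 = 0
  c[3] = d·G[:,3] = (00001110110)·(01110001111) mod 2 = 0+0+0+0+0+0+0+0+1+1+0 mod 2 = 0
  c[4] = d·G[:,4] = (00001110110)·(01000000000) mod 2 = 0+0+0+0+0+0+0+0+0+0+0 mod 2 = 0
  c[5] = d·G[:,5] = (00001110110)·(00100000000) mod 2 = 0+0+0+0+0+0+0+0+0+0+0 mod 2 = 0
  c[6] = d·G[:,6] = (00001110110)·(00010000000) mod 2 = 0+0+0+0+0+0+0+0+0+0+0 mod 2 = 0
  c[7] = d·G[:,7] = (00001110110)·(00001111111) mod 2 = 0+0+0+0+1+1+1+0+1+1+0 mod 2 = 1
  c[8] = d·G[:,8] = (00001110110)·(00001000000) mod 2 = 0+0+0+0+1+0+0+0+0+0+0 mod 2 = 1
  c[9] = d·G[:,9] = (00001110110)·(00000100000) mod 2 = 0+0+0+0+0+1+0+0+0+0+0 mod 2 = 1
  c[10] = d·G[:,10] = (00001110110)·(00000010000) mod 2 = 0+0+0+0+0+0+1+0+0+0+0 mod 2 = 1
  c[11] = d·G[:,11] = (00001110110)·(00000001000) mod 2 = 0+0+0+0+0+0+0+0+0+0+0 mod 2 = 0
  c[12] = d·G[:,12] = (00001110110)·(00000000100) mod 2 = 0+0+0+0+0+0+0+0+1+0+0 mod 2 = 1
  c[13] = d·G[:,13] = (00001110110)·(00000000010) mod 2 = 0+0+0+0+0+0+0+0+0+1+0 mod 2 = 1
  c[14] = d·G[:,14] = (00001110110)·(00000000001) mod 2 = 0+0+0+0+0+0+0+0+0+0+0 mod 2 = 0
Codeword = 110000011110110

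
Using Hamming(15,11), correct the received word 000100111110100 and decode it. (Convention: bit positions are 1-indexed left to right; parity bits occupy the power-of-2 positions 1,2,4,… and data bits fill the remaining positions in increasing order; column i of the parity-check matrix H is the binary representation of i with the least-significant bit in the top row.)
Syndrome s = H · r^T (mod 2), r = 000100111110100:
  s[0] = (101010101010101)·(000100111110100) mod 2 = 0+0+0+0+0+0+1+0+1+0+1+0+1+0+0 mod 2 = 0
  s[1] = (011001100110011)·(000100111110100) mod 2 = 0+0+0+0+0+0+1+0+0+1+1+0+0+0+0 mod 2 = 1
  s[2] = (000111100001111)·(000100111110100) mod 2 = 0+0+0+1+0+0+1+0+0+0+0+0+1+0+0 mod 2 = 1
  s[3] = (000000011111111)·(000100111110100) mod 2 = 0+0+0+0+0+0+0+1+1+1+1+0+1+0+0 mod 2 = 1
Syndrome = 0111
Column 14 of H equals this syndrome → error at bit 14 (1-indexed).
Flip bit 14: 000100111110100 → 000100111110110
Extract data bits at positions {3,5,6,7,9,10,11,12,13,14,15}: 00011110110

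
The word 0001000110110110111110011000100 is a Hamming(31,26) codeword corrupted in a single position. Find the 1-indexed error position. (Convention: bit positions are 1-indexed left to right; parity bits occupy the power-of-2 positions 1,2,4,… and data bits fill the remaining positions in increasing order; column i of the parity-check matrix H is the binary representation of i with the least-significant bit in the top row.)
Syndrome s = H · r^T (mod 2), r = 0001000110110110111110011000100:
  s[0] = (1010101010101010101010101010101)·(0001000110110110111110011000100) mod 2 = 0+0+0+0+0+0+0+0+1+0+1+0+0+0+1+0+1+0+1+0+1+0+0+0+1+0+0+0+1+0+0 mod 2 = 0
  s[1] = (0110011001100110011001100110011)·(0001000110110110111110011000100) mod 2 = 0+0+0+0+0+0+0+0+0+0+1+0+0+1+1+0+0+1+1+0+0+0+0+0+0+0+0+0+0+0+0 mod 2 = 1
  s[2] = (0001111000011110000111100001111)·(0001000110110110111110011000100) mod 2 = 0+0+0+1+0+0+0+0+0+0+0+1+0+1+1+0+0+0+0+1+1+0+0+0+0+0+0+0+1+0+0 mod 2 = 1
  s[3] = (0000000111111110000000011111111)·(0001000110110110111110011000100) mod 2 = 0+0+0+0+0+0+0+1+1+0+1+1+0+1+1+0+0+0+0+0+0+0+0+1+1+0+0+0+1+0+0 mod 2 = 1
  s[4] = (0000000000000001111111111111111)·(0001000110110110111110011000100) mod 2 = 0+0+0+0+0+0+0+0+0+0+0+0+0+0+0+0+1+1+1+1+1+0+0+1+1+0+0+0+1+0+0 mod 2 = 0
Syndrome = 01110
Column i of H is the binary representation of i, so the syndrome is the binary index of the flipped bit.
Read s = 01110 with s[0] as LSB: 0·2^0 + 1·2^1 + 1·2^2 + 1·2^3 + 0·2^4 = 14.
Error is at bit position 14.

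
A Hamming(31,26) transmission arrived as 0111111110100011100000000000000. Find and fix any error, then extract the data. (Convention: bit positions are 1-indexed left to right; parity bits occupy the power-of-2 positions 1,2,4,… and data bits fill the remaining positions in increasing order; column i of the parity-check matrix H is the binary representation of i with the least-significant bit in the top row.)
Syndrome s = H · r^T (mod 2), r = 0111111110100011100000000000000:
  s[0] = (1010101010101010101010101010101)·(0111111110100011100000000000000) mod 2 = 0+0+1+0+1+0+1+0+1+0+1+0+0+0+1+0+1+0+0+0+0+0+0+0+0+0+0+0+0+0+0 mod 2 = 1
  s[1] = (0110011001100110011001100110011)·(0111111110100011100000000000000) mod 2 = 0+1+1+0+0+1+1+0+0+0+1+0+0+0+1+0+0+0+0+0+0+0+0+0+0+0+0+0+0+0+0 mod 2 = 0
  s[2] = (0001111000011110000111100001111)·(0111111110100011100000000000000) mod 2 = 0+0+0+1+1+1+1+0+0+0+0+0+0+0+1+0+0+0+0+0+0+0+0+0+0+0+0+0+0+0+0 mod 2 = 1
  s[3] = (0000000111111110000000011111111)·(0111111110100011100000000000000) mod 2 = 0+0+0+0+0+0+0+1+1+0+1+0+0+0+1+0+0+0+0+0+0+0+0+0+0+0+0+0+0+0+0 mod 2 = 0
  s[4] = (0000000000000001111111111111111)·(0111111110100011100000000000000) mod 2 = 0+0+0+0+0+0+0+0+0+0+0+0+0+0+0+1+1+0+0+0+0+0+0+0+0+0+0+0+0+0+0 mod 2 = 0
Syndrome = 10100
Column 5 of H equals this syndrome → error at bit 5 (1-indexed).
Flip bit 5: 0111111110100011100000000000000 → 0111011110100011100000000000000
Extract data bits at positions {3,5,6,7,9,10,11,12,13,14,15,17,18,19,20,21,22,23,24,25,26,27,28,29,30,31}: 10111010001100000000000000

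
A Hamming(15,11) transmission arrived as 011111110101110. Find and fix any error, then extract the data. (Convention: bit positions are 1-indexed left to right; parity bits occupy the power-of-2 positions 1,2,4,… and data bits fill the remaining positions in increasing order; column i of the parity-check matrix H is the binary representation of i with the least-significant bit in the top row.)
Syndrome s = H · r^T (mod 2), r = 011111110101110:
  s[0] = (101010101010101)·(011111110101110) mod 2 = 0+0+1+0+1+0+1+0+0+0+0+0+1+0+0 mod 2 = 0
  s[1] = (011001100110011)·(011111110101110) mod 2 = 0+1+1+0+0+1+1+0+0+1+0+0+0+1+0 mod 2 = 0
  s[2] = (000111100001111)·(011111110101110) mod 2 = 0+0+0+1+1+1+1+0+0+0+0+1+1+1+0 mod 2 = 1
  s[3] = (000000011111111)·(011111110101110) mod 2 = 0+0+0+0+0+0+0+1+0+1+0+1+1+1+0 mod 2 = 1
Syndrome = 0011
Column 12 of H equals this syndrome → error at bit 12 (1-indexed).
Flip bit 12: 011111110101110 → 011111110100110
Extract data bits at positions {3,5,6,7,9,10,11,12,13,14,15}: 11110100110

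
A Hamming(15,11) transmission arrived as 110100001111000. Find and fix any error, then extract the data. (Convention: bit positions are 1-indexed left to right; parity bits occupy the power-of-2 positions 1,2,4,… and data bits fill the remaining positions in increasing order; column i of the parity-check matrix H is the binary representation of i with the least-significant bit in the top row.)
Syndrome s = H · r^T (mod 2), r = 110100001111000:
  s[0] = (101010101010101)·(110100001111000) mod 2 = 1+0+0+0+0+0+0+0+1+0+1+0+0+0+0 mod 2 = 1
  s[1] = (011001100110011)·(110100001111000) mod 2 = 0+1+0+0+0+0+0+0+0+1+1+0+0+0+0 mod 2 = 1
  s[2] = (000111100001111)·(110100001111000) mod 2 = 0+0+0+1+0+0+0+0+0+0+0+1+0+0+0 mod 2 = 0
  s[3] = (000000011111111)·(110100001111000) mod 2 = 0+0+0+0+0+0+0+0+1+1+1+1+0+0+0 mod 2 = 0
Syndrome = 1100
Column 3 of H equals this syndrome → error at bit 3 (1-indexed).
Flip bit 3: 110100001111000 → 111100001111000
Extract data bits at positions {3,5,6,7,9,10,11,12,13,14,15}: 10001111000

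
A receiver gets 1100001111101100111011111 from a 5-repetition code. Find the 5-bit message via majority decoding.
Split into 5-bit blocks and majority-vote each:
  block 1 = 11000: 2 ones, 3 zeros → 0
  block 2 = 01111: 4 ones, 1 zeros → 1
  block 3 = 10110: 3 ones, 2 zeros → 1
  block 4 = 01110: 3 ones, 2 zeros → 1
  block 5 = 11111: 5 ones, 0 zeros → 1
Decoded = 01111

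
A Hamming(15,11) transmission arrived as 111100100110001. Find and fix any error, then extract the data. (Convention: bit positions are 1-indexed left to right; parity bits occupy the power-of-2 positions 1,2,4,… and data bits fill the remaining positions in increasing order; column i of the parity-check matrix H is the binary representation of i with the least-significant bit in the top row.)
Syndrome s = H · r^T (mod 2), r = 111100100110001:
  s[0] = (101010101010101)·(111100100110001) mod 2 = 1+0+1+0+0+0+1+0+0+0+1+0+0+0+1 mod 2 = 1
  s[1] = (011001100110011)·(111100100110001) mod 2 = 0+1+1+0+0+0+1+0+0+1+1+0+0+0+1 mod 2 = 0
  s[2] = (000111100001111)·(111100100110001) mod 2 = 0+0+0+1+0+0+1+0+0+0+0+0+0+0+1 mod 2 = 1
  s[3] = (000000011111111)·(111100100110001) mod 2 = 0+0+0+0+0+0+0+0+0+1+1+0+0+0+1 mod 2 = 1
Syndrome = 1011
Column 13 of H equals this syndrome → error at bit 13 (1-indexed).
Flip bit 13: 111100100110001 → 111100100110101
Extract data bits at positions {3,5,6,7,9,10,11,12,13,14,15}: 10010110101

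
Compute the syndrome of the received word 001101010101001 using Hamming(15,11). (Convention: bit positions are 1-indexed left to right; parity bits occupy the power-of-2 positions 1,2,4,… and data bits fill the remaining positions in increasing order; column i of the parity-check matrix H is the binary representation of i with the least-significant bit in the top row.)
Syndrome s = H · r^T (mod 2), r = 001101010101001:
  s[0] = (101010101010101)·(001101010101001) mod 2 = 0+0+1+0+0+0+0+0+0+0+0+0+0+0+1 mod 2 = 0
  s[1] = (011001100110011)·(001101010101001) mod 2 = 0+0+1+0+0+1+0+0+0+1+0+0+0+0+1 mod 2 = 0
  s[2] = (000111100001111)·(001101010101001) mod 2 = 0+0+0+1+0+1+0+0+0+0+0+1+0+0+1 mod 2 = 0
  s[3] = (000000011111111)·(001101010101001) mod 2 = 0+0+0+0+0+0+0+1+0+1+0+1+0+0+1 mod 2 = 0
Syndrome = 0000
s = 0: no error detected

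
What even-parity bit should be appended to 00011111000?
Sum of data bits: 0+0+0+1+1+1+1+1+0+0+0 = 5.
5 mod 2 = 1, so parity bit = 1.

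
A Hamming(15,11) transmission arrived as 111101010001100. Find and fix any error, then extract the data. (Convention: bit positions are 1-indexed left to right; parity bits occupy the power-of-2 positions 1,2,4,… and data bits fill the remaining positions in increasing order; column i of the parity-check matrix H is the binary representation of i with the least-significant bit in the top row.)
Syndrome s = H · r^T (mod 2), r = 111101010001100:
  s[0] = (101010101010101)·(111101010001100) mod 2 = 1+0+1+0+0+0+0+0+0+0+0+0+1+0+0 mod 2 = 1
  s[1] = (011001100110011)·(111101010001100) mod 2 = 0+1+1+0+0+1+0+0+0+0+0+0+0+0+0 mod 2 = 1
  s[2] = (000111100001111)·(111101010001100) mod 2 = 0+0+0+1+0+1+0+0+0+0+0+1+1+0+0 mod 2 = 0
  s[3] = (000000011111111)·(111101010001100) mod 2 = 0+0+0+0+0+0+0+1+0+0+0+1+1+0+0 mod 2 = 1
Syndrome = 1101
Column 11 of H equals this syndrome → error at bit 11 (1-indexed).
Flip bit 11: 111101010001100 → 111101010011100
Extract data bits at positions {3,5,6,7,9,10,11,12,13,14,15}: 10100011100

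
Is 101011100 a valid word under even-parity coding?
Sum of all bits: 1+0+1+0+1+1+1+0+0 = 5; 5 mod 2 = 1. Result is 1 → parity error detected.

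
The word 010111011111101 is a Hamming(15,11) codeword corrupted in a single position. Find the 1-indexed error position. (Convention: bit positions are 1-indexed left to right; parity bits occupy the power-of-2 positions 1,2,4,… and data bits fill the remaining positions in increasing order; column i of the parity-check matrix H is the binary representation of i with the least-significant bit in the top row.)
Syndrome s = H · r^T (mod 2), r = 010111011111101:
  s[0] = (101010101010101)·(010111011111101) mod 2 = 0+0+0+0+1+0+0+0+1+0+1+0+1+0+1 mod 2 = 1
  s[1] = (011001100110011)·(010111011111101) mod 2 = 0+1+0+0+0+1+0+0+0+1+1+0+0+0+1 mod 2 = 1
  s[2] = (000111100001111)·(010111011111101) mod 2 = 0+0+0+1+1+1+0+0+0+0+0+1+1+0+1 mod 2 = 0
  s[3] = (000000011111111)·(010111011111101) mod 2 = 0+0+0+0+0+0+0+1+1+1+1+1+1+0+1 mod 2 = 1
Syndrome = 1101
Column i of H is the binary representation of i, so the syndrome is the binary index of the flipped bit.
Read s = 1101 with s[0] as LSB: 1·2^0 + 1·2^1 + 0·2^2 + 1·2^3 = 11.
Error is at bit position 11.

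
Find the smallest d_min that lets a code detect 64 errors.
Detecting e errors requires d_min ≥ e + 1 = 64 + 1 = 65.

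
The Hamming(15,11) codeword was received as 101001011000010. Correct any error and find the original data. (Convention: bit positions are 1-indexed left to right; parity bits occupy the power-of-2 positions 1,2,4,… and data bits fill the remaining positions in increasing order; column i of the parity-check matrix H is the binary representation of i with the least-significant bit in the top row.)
Syndrome s = H · r^T (mod 2), r = 101001011000010:
  s[0] = (101010101010101)·(101001011000010) mod 2 = 1+0+1+0+0+0+0+0+1+0+0+0+0+0+0 mod 2 = 1
  s[1] = (011001100110011)·(101001011000010) mod 2 = 0+0+1+0+0+1+0+0+0+0+0+0+0+1+0 mod 2 = 1
  s[2] = (000111100001111)·(101001011000010) mod 2 = 0+0+0+0+0+1+0+0+0+0+0+0+0+1+0 mod 2 = 0
  s[3] = (000000011111111)·(101001011000010) mod 2 = 0+0+0+0+0+0+0+1+1+0+0+0+0+1+0 mod 2 = 1
Syndrome = 1101
Column 11 of H equals this syndrome → error at bit 11 (1-indexed).
Flip bit 11: 101001011000010 → 101001011010010
Extract data bits at positions {3,5,6,7,9,10,11,12,13,14,15}: 10101010010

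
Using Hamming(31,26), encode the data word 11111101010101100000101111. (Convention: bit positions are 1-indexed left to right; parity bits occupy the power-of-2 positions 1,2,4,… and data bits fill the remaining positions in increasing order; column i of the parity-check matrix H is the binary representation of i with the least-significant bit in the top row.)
Codeword c = d · G (mod 2), d = 11111101010101100000101111:
  c[0] = d·G[:,0] = (11111101010101100000101111)·(11011010101101010101010101) mod 2 = 1+1+0+1+1+0+0+0+0+0+0+1+0+1+0+0+0+0+0+0+0+0+0+1+0+1 mod 2 = 0
  c[1] = d·G[:,1] = (11111101010101100000101111)·(10110110011011001100110011) mod 2 = 1+0+1+1+0+1+0+0+0+1+0+0+0+1+0+0+0+0+0+0+1+0+0+0+1+1 mod 2 = 1
  c[2] = d·G[:,2] = (11111101010101100000101111)·(10000000000000000000000000) mod 2 = 1+0+0+0+0+0+0+0+0+0+0+0+0+0+0+0+0+0+0+0+0+0+0+0+0+0 mod 2 = 1
  c[3] = d·G[:,3] = (11111101010101100000101111)·(01110001111000111100001111) mod 2 = 0+1+1+1+0+0+0+1+0+1+0+0+0+0+1+0+0+0+0+0+0+0+1+1+1+1 mod 2 = 0
  c[4] = d·G[:,4] = (11111101010101100000101111)·(01000000000000000000000000) mod 2 = 0+1+0+0+0+0+0+0+0+0+0+0+0+0+0+0+0+0+0+0+0+0+0+0+0+0 mod 2 = 1
  c[5] = d·G[:,5] = (11111101010101100000101111)·(00100000000000000000000000) mod 2 = 0+0+1+0+0+0+0+0+0+0+0+0+0+0+0+0+0+0+0+0+0+0+0+0+0+0 mod 2 = 1
  c[6] = d·G[:,6] = (11111101010101100000101111)·(00010000000000000000000000) mod 2 = 0+0+0+1+0+0+0+0+0+0+0+0+0+0+0+0+0+0+0+0+0+0+0+0+0+0 mod 2 = 1
  c[7] = d·G[:,7] = (11111101010101100000101111)·(00001111111000000011111111) mod 2 = 0+0+0+0+1+1+0+1+0+1+0+0+0+0+0+0+0+0+0+0+1+0+1+1+1+1 mod 2 = 1
  c[8] = d·G[:,8] = (11111101010101100000101111)·(00001000000000000000000000) mod 2 = 0+0+0+0+1+0+0+0+0+0+0+0+0+0+0+0+0+0+0+0+0+0+0+0+0+0 mod 2 = 1
  c[9] = d·G[:,9] = (11111101010101100000101111)·(00000100000000000000000000) mod 2 = 0+0+0+0+0+1+0+0+0+0+0+0+0+0+0+0+0+0+0+0+0+0+0+0+0+0 mod 2 = 1
  c[10] = d·G[:,10] = (11111101010101100000101111)·(00000010000000000000000000) mod 2 = 0+0+0+0+0+0+0+0+0+0+0+0+0+0+0+0+0+0+0+0+0+0+0+0+0+0 mod 2 = 0
  c[11] = d·G[:,11] = (11111101010101100000101111)·(00000001000000000000000000) mod 2 = 0+0+0+0+0+0+0+1+0+0+0+0+0+0+0+0+0+0+0+0+0+0+0+0+0+0 mod 2 = 1
  c[12] = d·G[:,12] = (11111101010101100000101111)·(00000000100000000000000000) mod 2 = 0+0+0+0+0+0+0+0+0+0+0+0+0+0+0+0+0+0+0+0+0+0+0+0+0+0 mod 2 = 0
  c[13] = d·G[:,13] = (11111101010101100000101111)·(00000000010000000000000000) mod 2 = 0+0+0+0+0+0+0+0+0+1+0+0+0+0+0+0+0+0+0+0+0+0+0+0+0+0 mod 2 = 1
  c[14] = d·G[:,14] = (11111101010101100000101111)·(00000000001000000000000000) mod 2 = 0+0+0+0+0+0+0+0+0+0+0+0+0+0+0+0+0+0+0+0+0+0+0+0+0+0 mod 2 = 0
  c[15] = d·G[:,15] = (11111101010101100000101111)·(00000000000111111111111111) mod 2 = 0+0+0+0+0+0+0+0+0+0+0+1+0+1+1+0+0+0+0+0+1+0+1+1+1+1 mod 2 = 0
  c[16] = d·G[:,16] = (11111101010101100000101111)·(00000000000100000000000000) mod 2 = 0+0+0+0+0+0+0+0+0+0+0+1+0+0+0+0+0+0+0+0+0+0+0+0+0+0 mod 2 = 1
  c[17] = d·G[:,17] = (11111101010101100000101111)·(00000000000010000000000000) mod 2 = 0+0+0+0+0+0+0+0+0+0+0+0+0+0+0+0+0+0+0+0+0+0+0+0+0+0 mod 2 = 0
  c[18] = d·G[:,18] = (11111101010101100000101111)·(00000000000001000000000000) mod 2 = 0+0+0+0+0+0+0+0+0+0+0+0+0+1+0+0+0+0+0+0+0+0+0+0+0+0 mod 2 = 1
  c[19] = d·G[:,19] = (11111101010101100000101111)·(00000000000000100000000000) mod 2 = 0+0+0+0+0+0+0+0+0+0+0+0+0+0+1+0+0+0+0+0+0+0+0+0+0+0 mod 2 = 1
  c[20] = d·G[:,20] = (11111101010101100000101111)·(00000000000000010000000000) mod 2 = 0+0+0+0+0+0+0+0+0+0+0+0+0+0+0+0+0+0+0+0+0+0+0+0+0+0 mod 2 = 0
  c[21] = d·G[:,21] = (11111101010101100000101111)·(00000000000000001000000000) mod 2 = 0+0+0+0+0+0+0+0+0+0+0+0+0+0+0+0+0+0+0+0+0+0+0+0+0+0 mod 2 = 0
  c[22] = d·G[:,22] = (11111101010101100000101111)·(00000000000000000100000000) mod 2 = 0+0+0+0+0+0+0+0+0+0+0+0+0+0+0+0+0+0+0+0+0+0+0+0+0+0 mod 2 = 0
  c[23] = d·G[:,23] = (11111101010101100000101111)·(00000000000000000010000000) mod 2 = 0+0+0+0+0+0+0+0+0+0+0+0+0+0+0+0+0+0+0+0+0+0+0+0+0+0 mod 2 = 0
  c[24] = d·G[:,24] = (11111101010101100000101111)·(00000000000000000001000000) mod 2 = 0+0+0+0+0+0+0+0+0+0+0+0+0+0+0+0+0+0+0+0+0+0+0+0+0+0 mod 2 = 0
  c[25] = d·G[:,25] = (11111101010101100000101111)·(00000000000000000000100000) mod 2 = 0+0+0+0+0+0+0+0+0+0+0+0+0+0+0+0+0+0+0+0+1+0+0+0+0+0 mod 2 = 1
  c[26] = d·G[:,26] = (11111101010101100000101111)·(00000000000000000000010000) mod 2 = 0+0+0+0+0+0+0+0+0+0+0+0+0+0+0+0+0+0+0+0+0+0+0+0+0+0 mod 2 = 0
  c[27] = d·G[:,27] = (11111101010101100000101111)·(00000000000000000000001000) mod 2 = 0+0+0+0+0+0+0+0+0+0+0+0+0+0+0+0+0+0+0+0+0+0+1+0+0+0 mod 2 = 1
  c[28] = d·G[:,28] = (11111101010101100000101111)·(00000000000000000000000100) mod 2 = 0+0+0+0+0+0+0+0+0+0+0+0+0+0+0+0+0+0+0+0+0+0+0+1+0+0 mod 2 = 1
  c[29] = d·G[:,29] = (11111101010101100000101111)·(00000000000000000000000010) mod 2 = 0+0+0+0+0+0+0+0+0+0+0+0+0+0+0+0+0+0+0+0+0+0+0+0+1+0 mod 2 = 1
  c[30] = d·G[:,30] = (11111101010101100000101111)·(00000000000000000000000001) mod 2 = 0+0+0+0+0+0+0+0+0+0+0+0+0+0+0+0+0+0+0+0+0+0+0+0+0+1 mod 2 = 1
Codeword = 0110111111010100101100000101111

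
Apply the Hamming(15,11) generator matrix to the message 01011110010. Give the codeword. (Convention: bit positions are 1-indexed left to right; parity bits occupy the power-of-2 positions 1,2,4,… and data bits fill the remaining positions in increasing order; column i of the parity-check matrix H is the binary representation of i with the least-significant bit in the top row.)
Codeword c = d · G (mod 2), d = 01011110010:
  c[0] = d·G[:,0] = (01011110010)·(11011010101) mod 2 = 0+1+0+1+1+0+1+0+0+0+0 mod 2 = 0
  c[1] = d·G[:,1] = (01011110010)·(10110110011) mod 2 = 0+0+0+1+0+1+1+0+0+1+0 mod 2 = 0
  c[2] = d·G[:,2] = (01011110010)·(10000000000) mod 2 = 0+0+0+0+0+0+0+0+0+0+0 mod 2 = 0
  c[3] = d·G[:,3] = (01011110010)·(01110001111) mod 2 = 0+1+0+1+0+0+0+0+0+1+0 mod 2 = 1
  c[4] = d·G[:,4] = (01011110010)·(01000000000) mod 2 = 0+1+0+0+0+0+0+0+0+0+0 mod 2 = 1
  c[5] = d·G[:,5] = (01011110010)·(00100000000) mod 2 = 0+0+0+0+0+0+0+0+0+0+0 mod 2 = 0
  c[6] = d·G[:,6] = (01011110010)·(00010000000) mod 2 = 0+0+0+1+0+0+0+0+0+0+0 mod 2 = 1
  c[7] = d·G[:,7] = (01011110010)·(00001111111) mod 2 = 0+0+0+0+1+1+1+0+0+1+0 mod 2 = 0
  c[8] = d·G[:,8] = (01011110010)·(00001000000) mod 2 = 0+0+0+0+1+0+0+0+0+0+0 mod 2 = 1
  c[9] = d·G[:,9] = (01011110010)·(00000100000) mod 2 = 0+0+0+0+0+1+0+0+0+0+0 mod 2 = 1
  c[10] = d·G[:,10] = (01011110010)·(00000010000) mod 2 = 0+0+0+0+0+0+1+0+0+0+0 mod 2 = 1
  c[11] = d·G[:,11] = (01011110010)·(00000001000) mod 2 = 0+0+0+0+0+0+0+0+0+0+0 mod 2 = 0
  c[12] = d·G[:,12] = (01011110010)·(00000000100) mod 2 = 0+0+0+0+0+0+0+0+0+0+0 mod 2 = 0
  c[13] = d·G[:,13] = (01011110010)·(00000000010) mod 2 = 0+0+0+0+0+0+0+0+0+1+0 mod 2 = 1
  c[14] = d·G[:,14] = (01011110010)·(00000000001) mod 2 = 0+0+0+0+0+0+0+0+0+0+0 mod 2 = 0
Codeword = 000110101110010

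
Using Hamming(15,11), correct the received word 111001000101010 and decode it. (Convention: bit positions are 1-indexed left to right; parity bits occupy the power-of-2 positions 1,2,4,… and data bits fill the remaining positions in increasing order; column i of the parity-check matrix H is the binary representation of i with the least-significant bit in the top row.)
Syndrome s = H · r^T (mod 2), r = 111001000101010:
  s[0] = (101010101010101)·(111001000101010) mod 2 = 1+0+1+0+0+0+0+0+0+0+0+0+0+0+0 mod 2 = 0
  s[1] = (011001100110011)·(111001000101010) mod 2 = 0+1+1+0+0+1+0+0+0+1+0+0+0+1+0 mod 2 = 1
  s[2] = (000111100001111)·(111001000101010) mod 2 = 0+0+0+0+0+1+0+0+0+0+0+1+0+1+0 mod 2 = 1
  s[3] = (000000011111111)·(111001000101010) mod 2 = 0+0+0+0+0+0+0+0+0+1+0+1+0+1+0 mod 2 = 1
Syndrome = 0111
Column 14 of H equals this syndrome → error at bit 14 (1-indexed).
Flip bit 14: 111001000101010 → 111001000101000
Extract data bits at positions {3,5,6,7,9,10,11,12,13,14,15}: 10100101000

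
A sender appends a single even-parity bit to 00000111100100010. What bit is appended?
Sum of data bits: 0+0+0+0+0+1+1+1+1+0+0+1+0+0+0+1+0 = 6.
6 mod 2 = 0, so parity bit = 0.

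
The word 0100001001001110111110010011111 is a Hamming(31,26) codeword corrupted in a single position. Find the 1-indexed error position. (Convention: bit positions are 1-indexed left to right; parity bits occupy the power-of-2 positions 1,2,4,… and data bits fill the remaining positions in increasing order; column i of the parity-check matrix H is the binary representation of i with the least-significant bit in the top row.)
Syndrome s = H · r^T (mod 2), r = 0100001001001110111110010011111:
  s[0] = (1010101010101010101010101010101)·(0100001001001110111110010011111) mod 2 = 0+0+0+0+0+0+1+0+0+0+0+0+1+0+1+0+1+0+1+0+1+0+0+0+0+0+1+0+1+0+1 mod 2 = 1
  s[1] = (0110011001100110011001100110011)·(0100001001001110111110010011111) mod 2 = 0+1+0+0+0+0+1+0+0+1+0+0+0+1+1+0+0+1+1+0+0+0+0+0+0+0+1+0+0+1+1 mod 2 = 0
  s[2] = (0001111000011110000111100001111)·(0100001001001110111110010011111) mod 2 = 0+0+0+0+0+0+1+0+0+0+0+0+1+1+1+0+0+0+0+1+1+0+0+0+0+0+0+1+1+1+1 mod 2 = 0
  s[3] = (0000000111111110000000011111111)·(0100001001001110111110010011111) mod 2 = 0+0+0+0+0+0+0+0+0+1+0+0+1+1+1+0+0+0+0+0+0+0+0+1+0+0+1+1+1+1+1 mod 2 = 0
  s[4] = (0000000000000001111111111111111)·(0100001001001110111110010011111) mod 2 = 0+0+0+0+0+0+0+0+0+0+0+0+0+0+0+0+1+1+1+1+1+0+0+1+0+0+1+1+1+1+1 mod 2 = 1
Syndrome = 10001
Column i of H is the binary representation of i, so the syndrome is the binary index of the flipped bit.
Read s = 10001 with s[0] as LSB: 1·2^0 + 0·2^1 + 0·2^2 + 0·2^3 + 1·2^4 = 17.
Error is at bit position 17.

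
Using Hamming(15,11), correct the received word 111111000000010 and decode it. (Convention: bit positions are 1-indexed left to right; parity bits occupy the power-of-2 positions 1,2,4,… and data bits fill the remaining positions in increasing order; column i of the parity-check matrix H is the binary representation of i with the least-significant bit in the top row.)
Syndrome s = H · r^T (mod 2), r = 111111000000010:
  s[0] = (101010101010101)·(111111000000010) mod 2 = 1+0+1+0+1+0+0+0+0+0+0+0+0+0+0 mod 2 = 1
  s[1] = (011001100110011)·(111111000000010) mod 2 = 0+1+1+0+0+1+0+0+0+0+0+0+0+1+0 mod 2 = 0
  s[2] = (000111100001111)·(111111000000010) mod 2 = 0+0+0+1+1+1+0+0+0+0+0+0+0+1+0 mod 2 = 0
  s[3] = (000000011111111)·(111111000000010) mod 2 = 0+0+0+0+0+0+0+0+0+0+0+0+0+1+0 mod 2 = 1
Syndrome = 1001
Column 9 of H equals this syndrome → error at bit 9 (1-indexed).
Flip bit 9: 111111000000010 → 111111001000010
Extract data bits at positions {3,5,6,7,9,10,11,12,13,14,15}: 11101000010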